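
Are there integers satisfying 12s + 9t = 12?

Step 1: Compute gcd(12, 9).
gcd(12, 9) = 3

Step 2: Check divisibility.
Does 3 divide 12? 12 = 3 x 4, so yes.

By the theorem on linear Diophantine equations, 12s + 9t = 12 has integer solutions if and only if gcd(12, 9) divides 12. Since 3 | 12, solutions exist.

Yes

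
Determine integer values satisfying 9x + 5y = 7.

Step 1: Check solvability.
gcd(9, 5) = 1
Since 1 divides 7, solutions exist.

Step 2: Apply extended Euclidean algorithm to find gcd.
We find integers such that 9*x0 + 5*y0 = 1

Step 3: Scale the particular solution.
Multiply by 7/1 = 7:
x = -7, y = 14

Step 4: Verify.
9*(-7) + 5*(14) = 7 = 7 ✓

x = -7, y = 14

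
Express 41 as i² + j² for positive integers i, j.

We need to find integers i, j > 0 such that i² + j² = 41.
Trying i = 4: j² = 41 - 4² = 41 - 16 = 25
j = 5
Check: 4² + 5² = 16 + 25 = 41 ✓

41 = 4² + 5²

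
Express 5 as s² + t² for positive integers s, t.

We need to find integers s, t > 0 such that s² + t² = 5.
Trying s = 1: t² = 5 - 1² = 5 - 1 = 4
t = 2
Check: 1² + 2² = 1 + 4 = 5 ✓

5 = 1² + 2²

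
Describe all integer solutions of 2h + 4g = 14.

Step 1: Compute gcd(2, 4) = 2.
Since 2 divides 14, solutions exist.

Step 2: Find a particular solution using extended Euclidean algorithm.
We get h₀ = 7, g₀ = 0.
Check: 2*7 + 4*0 = 14 = 14 ✓

Step 3: Write the general solution.
h = 7 + (4/2)t = 7 + 2t
g = 0 - (2/2)t = 0 - 1t
for any integer t.

h = 7 + 2t, g = 0 - 1t for integer t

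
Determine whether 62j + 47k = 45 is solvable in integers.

Step 1: Compute gcd(62, 47).
gcd(62, 47) = 1

Step 2: Check divisibility.
Does 1 divide 45? 45 = 1 x 45, so yes.

By the theorem on linear Diophantine equations, 62j + 47k = 45 has integer solutions if and only if gcd(62, 47) divides 45. Since 1 | 45, solutions exist.

Yes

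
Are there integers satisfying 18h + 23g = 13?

Step 1: Compute gcd(18, 23).
gcd(18, 23) = 1

Step 2: Check divisibility.
Does 1 divide 13? 13 = 1 x 13, so yes.

By the theorem on linear Diophantine equations, 18h + 23g = 13 has integer solutions if and only if gcd(18, 23) divides 13. Since 1 | 13, solutions exist.

Yes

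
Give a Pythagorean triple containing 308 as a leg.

We need the other leg and hypotenuse such that 308² + x² = c².
Take x = 75, c = 317: 308² + 75² = 94864 + 5625 = 100489 = 317² ✓
Triple: (75, 308, 317)

(75, 308, 317)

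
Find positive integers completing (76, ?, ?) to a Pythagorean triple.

We need the other leg and hypotenuse such that 76² + x² = c².
Take x = 357, c = 365: 76² + 357² = 5776 + 127449 = 133225 = 365² ✓
Triple: (357, 76, 365)

(357, 76, 365)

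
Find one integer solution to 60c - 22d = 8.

Step 1: Check solvability.
gcd(60, 22) = 2
Since 2 divides 8, solutions exist.

Step 2: Apply extended Euclidean algorithm to find gcd.
We find integers such that 60*x0 + 22*y0 = 2

Step 3: Scale the particular solution.
Multiply by 8/2 = 4:
c = -16, d = -44

Step 4: Verify.
60*(-16) - 22*(-44) = 8 = 8 ✓

c = -16, d = -44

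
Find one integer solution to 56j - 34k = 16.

Step 1: Check solvability.
gcd(56, 34) = 2
Since 2 divides 16, solutions exist.

Step 2: Apply extended Euclidean algorithm to find gcd.
We find integers such that 56*x0 + 34*y0 = 2

Step 3: Scale the particular solution.
Multiply by 16/2 = 8:
j = -24, k = -40

Step 4: Verify.
56*(-24) - 34*(-40) = 16 = 16 ✓

j = -24, k = -40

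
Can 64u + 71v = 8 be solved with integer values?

Step 1: Compute gcd(64, 71).
gcd(64, 71) = 1

Step 2: Check divisibility.
Does 1 divide 8? 8 = 1 x 8, so yes.

By the theorem on linear Diophantine equations, 64u + 71v = 8 has integer solutions if and only if gcd(64, 71) divides 8. Since 1 | 8, solutions exist.

Yes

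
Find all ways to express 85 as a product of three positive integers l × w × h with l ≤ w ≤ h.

Iterate l from 1 to ⌊85^(1/3)⌋. For each l dividing 85, iterate w ≥ l with w dividing 85/l, and set h = 85/(l·w).
Triples found (2): (1×1×85), (1×5×17)

(1×1×85), (1×5×17)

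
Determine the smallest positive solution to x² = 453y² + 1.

We seek the smallest positive integers (x, y) with x² - 453y² = 1, i.e., x² = 453y² + 1.
Try successive y values:
y = 1: x² = 453·1² + 1 = 454, not a perfect square
y = 2: x² = 453·2² + 1 = 1813, not a perfect square
y = 3: x² = 453·3² + 1 = 4078, not a perfect square
... continuing the search (or via continued fractions) ...
y = 77700: x² = 453·77700² + 1 = 2734892370001, x = 1653751 ✓

Verify: 1653751² - 453·77700² = 2734892370001 - 2734892370000 = 1 ✓

x = 1653751, y = 77700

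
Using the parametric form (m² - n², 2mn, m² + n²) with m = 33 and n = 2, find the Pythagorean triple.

a = m² - n² = 1089 - 4 = 1085
b = 2mn = 2·33·2 = 132
c = m² + n² = 1089 + 4 = 1093
Verify: 1085² + 132² = 1177225 + 17424 = 1194649 = 1093² ✓

(1085, 132, 1093)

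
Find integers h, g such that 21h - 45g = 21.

Step 1: Check solvability.
gcd(21, 45) = 3
Since 3 divides 21, solutions exist.

Step 2: Apply extended Euclidean algorithm to find gcd.
We find integers such that 21*x0 + 45*y0 = 3

Step 3: Scale the particular solution.
Multiply by 21/3 = 7:
h = -14, g = -7

Step 4: Verify.
21*(-14) - 45*(-7) = 21 = 21 ✓

h = -14, g = -7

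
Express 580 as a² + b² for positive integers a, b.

We need to find integers a, b > 0 such that a² + b² = 580.
Trying a = 2: b² = 580 - 2² = 580 - 4 = 576
b = 24
Check: 2² + 24² = 4 + 576 = 580 ✓

580 = 2² + 24²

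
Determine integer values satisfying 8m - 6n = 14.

Step 1: Check solvability.
gcd(8, 6) = 2
Since 2 divides 14, solutions exist.

Step 2: Apply extended Euclidean algorithm to find gcd.
We find integers such that 8*x0 + 6*y0 = 2

Step 3: Scale the particular solution.
Multiply by 14/2 = 7:
m = 7, n = 7

Step 4: Verify.
8*(7) - 6*(7) = 14 = 14 ✓

m = 7, n = 7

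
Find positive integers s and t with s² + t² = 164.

We need to find integers s, t > 0 such that s² + t² = 164.
Trying s = 8: t² = 164 - 8² = 164 - 64 = 100
t = 10
Check: 8² + 10² = 64 + 100 = 164 ✓

164 = 8² + 10²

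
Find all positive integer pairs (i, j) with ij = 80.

The positive divisors of 80 are: 1, 2, 4, 5, 8, 10, 16, 20, 40, 80.
Each divisor d gives the pair (d, 80/d):
(1, 80), (2, 40), (4, 20), (5, 16), (8, 10), (10, 8), (16, 5), (20, 4), (40, 2), (80, 1)

(1, 80), (2, 40), (4, 20), (5, 16), (8, 10), (10, 8), (16, 5), (20, 4), (40, 2), (80, 1)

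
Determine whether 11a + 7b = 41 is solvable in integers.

Step 1: Compute gcd(11, 7).
gcd(11, 7) = 1

Step 2: Check divisibility.
Does 1 divide 41? 41 = 1 x 41, so yes.

By the theorem on linear Diophantine equations, 11a + 7b = 41 has integer solutions if and only if gcd(11, 7) divides 41. Since 1 | 41, solutions exist.

Yes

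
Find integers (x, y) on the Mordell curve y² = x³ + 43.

Try small integer x values and check whether x³ + 43 is a perfect square.
x = -3: x³ + 43 = -3³ + 43 = -27 + 43 = 16
Is 16 a perfect square? 4² = 16 ✓
So (x, y) = (-3, -4) is a solution.

x = -3, y = -4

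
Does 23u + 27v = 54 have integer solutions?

Step 1: Compute gcd(23, 27).
gcd(23, 27) = 1

Step 2: Check divisibility.
Does 1 divide 54? 54 = 1 x 54, so yes.

By the theorem on linear Diophantine equations, 23u + 27v = 54 has integer solutions if and only if gcd(23, 27) divides 54. Since 1 | 54, solutions exist.

Yes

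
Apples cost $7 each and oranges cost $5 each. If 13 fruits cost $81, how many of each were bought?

Let a = apples, o = oranges.
a + o = 13
7a + 5o = 81
Substitute o = 13 - a:
7a + 5(13 - a) = 81
(7 - 5)a = 81 - 65
2a = 16
a = 8, o = 13 - 8 = 5

Apples: 8, Oranges: 5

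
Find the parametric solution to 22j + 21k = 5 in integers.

Step 1: Compute gcd(22, 21) = 1.
Since 1 divides 5, solutions exist.

Step 2: Find a particular solution using extended Euclidean algorithm.
We get j₀ = 5, k₀ = -5.
Check: 22*5 + 21*-5 = 5 = 5 ✓

Step 3: Write the general solution.
j = 5 + (21/1)t = 5 + 21t
k = -5 - (22/1)t = -5 - 22t
for any integer t.

j = 5 + 21t, k = -5 - 22t for integer t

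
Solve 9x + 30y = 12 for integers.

Step 1: Check solvability.
gcd(9, 30) = 3
Since 3 divides 12, solutions exist.

Step 2: Apply extended Euclidean algorithm to find gcd.
We find integers such that 9*x0 + 30*y0 = 3

Step 3: Scale the particular solution.
Multiply by 12/3 = 4:
x = -12, y = 4

Step 4: Verify.
9*(-12) + 30*(4) = 12 = 12 ✓

x = -12, y = 4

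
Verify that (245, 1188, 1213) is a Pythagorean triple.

Compute a² + b² = 245² + 1188² = 60025 + 1411344 = 1471369
Compute c² = 1213² = 1471369
Since 1471369 = 1471369, confirmed.

Yes, it is a Pythagorean triple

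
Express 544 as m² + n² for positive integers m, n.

We need to find integers m, n > 0 such that m² + n² = 544.
Trying m = 12: n² = 544 - 12² = 544 - 144 = 400
n = 20
Check: 12² + 20² = 144 + 400 = 544 ✓

544 = 12² + 20²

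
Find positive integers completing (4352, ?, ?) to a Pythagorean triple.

We need the other leg and hypotenuse such that 4352² + x² = c².
Take x = 264, c = 4360: 4352² + 264² = 18939904 + 69696 = 19009600 = 4360² ✓
Triple: (264, 4352, 4360)

(264, 4352, 4360)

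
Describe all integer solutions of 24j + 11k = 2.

Step 1: Compute gcd(24, 11) = 1.
Since 1 divides 2, solutions exist.

Step 2: Find a particular solution using extended Euclidean algorithm.
We get j₀ = -10, k₀ = 22.
Check: 24*-10 + 11*22 = 2 = 2 ✓

Step 3: Write the general solution.
j = -10 + (11/1)t = -10 + 11t
k = 22 - (24/1)t = 22 - 24t
for any integer t.

j = -10 + 11t, k = 22 - 24t for integer t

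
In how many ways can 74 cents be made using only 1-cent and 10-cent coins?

We need non-negative integers (x, y) with 1x + 10y = 74.
For each x from 0 to 74, check if (74 - 1x) is a non-negative multiple of 10.
Solutions (x, y): (4,7), (14,6), (24,5), (34,4), ...
Count: 8

8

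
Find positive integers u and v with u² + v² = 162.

We need to find integers u, v > 0 such that u² + v² = 162.
Trying u = 9: v² = 162 - 9² = 162 - 81 = 81
v = 9
Check: 9² + 9² = 81 + 81 = 162 ✓

162 = 9² + 9²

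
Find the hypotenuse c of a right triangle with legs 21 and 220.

c² = a² + b² = 21² + 220² = 441 + 48400 = 48841
c = 221

221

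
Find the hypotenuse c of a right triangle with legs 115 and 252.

c² = a² + b² = 115² + 252² = 13225 + 63504 = 76729
c = 277

277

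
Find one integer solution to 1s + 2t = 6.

Step 1: Check solvability.
gcd(1, 2) = 1
Since 1 divides 6, solutions exist.

Step 2: Apply extended Euclidean algorithm to find gcd.
We find integers such that 1*x0 + 2*y0 = 1

Step 3: Scale the particular solution.
Multiply by 6/1 = 6:
s = 6, t = 0

Step 4: Verify.
1*(6) + 2*(0) = 6 = 6 ✓

s = 6, t = 0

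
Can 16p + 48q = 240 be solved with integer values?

Step 1: Compute gcd(16, 48).
gcd(16, 48) = 16

Step 2: Check divisibility.
Does 16 divide 240? 240 = 16 x 15, so yes.

By the theorem on linear Diophantine equations, 16p + 48q = 240 has integer solutions if and only if gcd(16, 48) divides 240. Since 16 | 240, solutions exist.

Yes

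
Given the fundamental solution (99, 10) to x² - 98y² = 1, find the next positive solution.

Solutions to x² - Dy² = 1 are generated by powers of (x₀ + y₀√D).
The next solution satisfies x₁ + y₁√98 = (x₀ + y₀√98)², giving:
x₁ = x₀² + 98y₀² = 99² + 98·10² = 9801 + 9800 = 19601
y₁ = 2x₀y₀ = 2·99·10 = 1980

Verify: 19601² - 98·1980² = 384199201 - 384199200 = 1 ✓

x = 19601, y = 1980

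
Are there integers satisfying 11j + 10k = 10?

Step 1: Compute gcd(11, 10).
gcd(11, 10) = 1

Step 2: Check divisibility.
Does 1 divide 10? 10 = 1 x 10, so yes.

By the theorem on linear Diophantine equations, 11j + 10k = 10 has integer solutions if and only if gcd(11, 10) divides 10. Since 1 | 10, solutions exist.

Yes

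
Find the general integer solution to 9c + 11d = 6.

Step 1: Compute gcd(9, 11) = 1.
Since 1 divides 6, solutions exist.

Step 2: Find a particular solution using extended Euclidean algorithm.
We get c₀ = 30, d₀ = -24.
Check: 9*30 + 11*-24 = 6 = 6 ✓

Step 3: Write the general solution.
c = 30 + (11/1)t = 30 + 11t
d = -24 - (9/1)t = -24 - 9t
for any integer t.

c = 30 + 11t, d = -24 - 9t for integer t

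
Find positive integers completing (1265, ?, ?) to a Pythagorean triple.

We need the other leg and hypotenuse such that 1265² + x² = c².
Take x = 1020, c = 1625: 1265² + 1020² = 1600225 + 1040400 = 2640625 = 1625² ✓
Triple: (1265, 1020, 1625)

(1265, 1020, 1625)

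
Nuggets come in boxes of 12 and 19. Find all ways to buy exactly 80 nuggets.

We need non-negative integers (x, y) with 12x + 19y = 80.
For each x in 0..6, check if 80 - 12x is a non-negative multiple of 19.
No x yields an integer y ≥ 0.

No solution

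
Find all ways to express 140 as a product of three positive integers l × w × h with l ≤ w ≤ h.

Iterate l from 1 to ⌊140^(1/3)⌋. For each l dividing 140, iterate w ≥ l with w dividing 140/l, and set h = 140/(l·w).
Triples found (10): (1×1×140), (1×2×70), (1×4×35), (1×5×28), (1×7×20), (1×10×14), (2×2×35), (2×5×14), (2×7×10), (4×5×7)

(1×1×140), (1×2×70), (1×4×35), (1×5×28), (1×7×20), (1×10×14), (2×2×35), (2×5×14), (2×7×10), (4×5×7)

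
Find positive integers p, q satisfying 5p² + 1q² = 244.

Try small values of p and check whether (244 - 5p²)/1 is a perfect square.
p = 6: 5·6² = 180, so 1q² = 244 - 180 = 64, giving q² = 64, q = 8.
Check: 5·6² + 1·8² = 180 + 64 = 244 ✓

p = 6, q = 8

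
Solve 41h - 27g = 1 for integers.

Step 1: Check solvability.
gcd(41, 27) = 1
Since 1 divides 1, solutions exist.

Step 2: Apply extended Euclidean algorithm to find gcd.
We find integers such that 41*x0 + 27*y0 = 1

Step 3: Scale the particular solution.
Multiply by 1/1 = 1:
h = 2, g = 3

Step 4: Verify.
41*(2) - 27*(3) = 1 = 1 ✓

h = 2, g = 3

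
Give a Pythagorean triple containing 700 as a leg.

We need the other leg and hypotenuse such that 700² + x² = c².
Take x = 4347, c = 4403: 700² + 4347² = 490000 + 18896409 = 19386409 = 4403² ✓
Triple: (4347, 700, 4403)

(4347, 700, 4403)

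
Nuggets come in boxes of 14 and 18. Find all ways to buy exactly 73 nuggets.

We need non-negative integers (x, y) with 14x + 18y = 73.
For each x in 0..5, check if 73 - 14x is a non-negative multiple of 18.
No x yields an integer y ≥ 0.

No solution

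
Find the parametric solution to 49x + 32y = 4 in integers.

Step 1: Compute gcd(49, 32) = 1.
Since 1 divides 4, solutions exist.

Step 2: Find a particular solution using extended Euclidean algorithm.
We get x₀ = -60, y₀ = 92.
Check: 49*-60 + 32*92 = 4 = 4 ✓

Step 3: Write the general solution.
x = -60 + (32/1)t = -60 + 32t
y = 92 - (49/1)t = 92 - 49t
for any integer t.

x = -60 + 32t, y = 92 - 49t for integer t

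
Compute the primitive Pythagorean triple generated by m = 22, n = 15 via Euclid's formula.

a = m² - n² = 484 - 225 = 259
b = 2mn = 2·22·15 = 660
c = m² + n² = 484 + 225 = 709
Verify: 259² + 660² = 67081 + 435600 = 502681 = 709² ✓

(259, 660, 709)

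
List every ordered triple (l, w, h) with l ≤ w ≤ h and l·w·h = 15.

Iterate l from 1 to ⌊15^(1/3)⌋. For each l dividing 15, iterate w ≥ l with w dividing 15/l, and set h = 15/(l·w).
Triples found (2): (1×1×15), (1×3×5)

(1×1×15), (1×3×5)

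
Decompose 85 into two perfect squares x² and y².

We need to find integers x, y > 0 such that x² + y² = 85.
Trying x = 2: y² = 85 - 2² = 85 - 4 = 81
y = 9
Check: 2² + 9² = 4 + 81 = 85 ✓

85 = 2² + 9²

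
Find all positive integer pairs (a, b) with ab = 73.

The positive divisors of 73 are: 1, 73.
Each divisor d gives the pair (d, 73/d):
(1, 73), (73, 1)

(1, 73), (73, 1)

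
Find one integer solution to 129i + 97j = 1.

Step 1: Check solvability.
gcd(129, 97) = 1
Since 1 divides 1, solutions exist.

Step 2: Apply extended Euclidean algorithm to find gcd.
We find integers such that 129*x0 + 97*y0 = 1

Step 3: Scale the particular solution.
Multiply by 1/1 = 1:
i = -3, j = 4

Step 4: Verify.
129*(-3) + 97*(4) = 1 = 1 ✓

i = -3, j = 4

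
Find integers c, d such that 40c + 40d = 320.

Step 1: Check solvability.
gcd(40, 40) = 40
Since 40 divides 320, solutions exist.

Step 2: Apply extended Euclidean algorithm to find gcd.
We find integers such that 40*x0 + 40*y0 = 40

Step 3: Scale the particular solution.
Multiply by 320/40 = 8:
c = 0, d = 8

Step 4: Verify.
40*(0) + 40*(8) = 320 = 320 ✓

c = 0, d = 8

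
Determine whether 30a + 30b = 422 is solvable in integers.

Step 1: Compute gcd(30, 30).
gcd(30, 30) = 30

Step 2: Check divisibility.
Does 30 divide 422? 422 = 30 x 14 + 2, so no.

By the theorem on linear Diophantine equations, 30a + 30b = 422 has integer solutions if and only if gcd(30, 30) divides 422. Since 30 does not divide 422, no solutions exist.

No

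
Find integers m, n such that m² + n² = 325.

We need to find integers m, n > 0 such that m² + n² = 325.
Trying m = 1: n² = 325 - 1² = 325 - 1 = 324
n = 18
Check: 1² + 18² = 1 + 324 = 325 ✓

325 = 1² + 18²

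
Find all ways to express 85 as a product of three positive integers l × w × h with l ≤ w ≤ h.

Iterate l from 1 to ⌊85^(1/3)⌋. For each l dividing 85, iterate w ≥ l with w dividing 85/l, and set h = 85/(l·w).
Triples found (2): (1×1×85), (1×5×17)

(1×1×85), (1×5×17)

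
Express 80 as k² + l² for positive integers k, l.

We need to find integers k, l > 0 such that k² + l² = 80.
Trying k = 4: l² = 80 - 4² = 80 - 16 = 64
l = 8
Check: 4² + 8² = 16 + 64 = 80 ✓

80 = 4² + 8²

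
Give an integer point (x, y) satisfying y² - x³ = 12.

Try small integer x values and check whether x³ + 12 is a perfect square.
x = 13: x³ + 12 = 13³ + 12 = 2197 + 12 = 2209
Is 2209 a perfect square? 47² = 2209 ✓
So (x, y) = (13, -47) is a solution.

x = 13, y = -47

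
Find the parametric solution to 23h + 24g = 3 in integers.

Step 1: Compute gcd(23, 24) = 1.
Since 1 divides 3, solutions exist.

Step 2: Find a particular solution using extended Euclidean algorithm.
We get h₀ = -3, g₀ = 3.
Check: 23*-3 + 24*3 = 3 = 3 ✓

Step 3: Write the general solution.
h = -3 + (24/1)t = -3 + 24t
g = 3 - (23/1)t = 3 - 23t
for any integer t.

h = -3 + 24t, g = 3 - 23t for integer t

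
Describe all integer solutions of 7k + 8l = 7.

Step 1: Compute gcd(7, 8) = 1.
Since 1 divides 7, solutions exist.

Step 2: Find a particular solution using extended Euclidean algorithm.
We get k₀ = -7, l₀ = 7.
Check: 7*-7 + 8*7 = 7 = 7 ✓

Step 3: Write the general solution.
k = -7 + (8/1)t = -7 + 8t
l = 7 - (7/1)t = 7 - 7t
for any integer t.

k = -7 + 8t, l = 7 - 7t for integer t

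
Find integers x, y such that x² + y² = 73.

We need to find integers x, y > 0 such that x² + y² = 73.
Trying x = 3: y² = 73 - 3² = 73 - 9 = 64
y = 8
Check: 3² + 8² = 9 + 64 = 73 ✓

73 = 3² + 8²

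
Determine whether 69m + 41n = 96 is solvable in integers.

Step 1: Compute gcd(69, 41).
gcd(69, 41) = 1

Step 2: Check divisibility.
Does 1 divide 96? 96 = 1 x 96, so yes.

By the theorem on linear Diophantine equations, 69m + 41n = 96 has integer solutions if and only if gcd(69, 41) divides 96. Since 1 | 96, solutions exist.

Yes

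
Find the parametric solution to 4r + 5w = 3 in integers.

Step 1: Compute gcd(4, 5) = 1.
Since 1 divides 3, solutions exist.

Step 2: Find a particular solution using extended Euclidean algorithm.
We get r₀ = -3, w₀ = 3.
Check: 4*-3 + 5*3 = 3 = 3 ✓

Step 3: Write the general solution.
r = -3 + (5/1)t = -3 + 5t
w = 3 - (4/1)t = 3 - 4t
for any integer t.

r = -3 + 5t, w = 3 - 4t for integer t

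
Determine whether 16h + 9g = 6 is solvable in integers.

Step 1: Compute gcd(16, 9).
gcd(16, 9) = 1

Step 2: Check divisibility.
Does 1 divide 6? 6 = 1 x 6, so yes.

By the theorem on linear Diophantine equations, 16h + 9g = 6 has integer solutions if and only if gcd(16, 9) divides 6. Since 1 | 6, solutions exist.

Yes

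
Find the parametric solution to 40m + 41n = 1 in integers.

Step 1: Compute gcd(40, 41) = 1.
Since 1 divides 1, solutions exist.

Step 2: Find a particular solution using extended Euclidean algorithm.
We get m₀ = -1, n₀ = 1.
Check: 40*-1 + 41*1 = 1 = 1 ✓

Step 3: Write the general solution.
m = -1 + (41/1)t = -1 + 41t
n = 1 - (40/1)t = 1 - 40t
for any integer t.

m = -1 + 41t, n = 1 - 40t for integer t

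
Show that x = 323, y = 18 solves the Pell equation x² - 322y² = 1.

Compute x² = 323² = 104329
Compute 322y² = 322·18² = 322·324 = 104328
x² - 322y² = 104329 - 104328 = 1
Since this equals 1, (323, 18) is a solution.

Yes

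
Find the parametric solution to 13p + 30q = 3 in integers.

Step 1: Compute gcd(13, 30) = 1.
Since 1 divides 3, solutions exist.

Step 2: Find a particular solution using extended Euclidean algorithm.
We get p₀ = 21, q₀ = -9.
Check: 13*21 + 30*-9 = 3 = 3 ✓

Step 3: Write the general solution.
p = 21 + (30/1)t = 21 + 30t
q = -9 - (13/1)t = -9 - 13t
for any integer t.

p = 21 + 30t, q = -9 - 13t for integer t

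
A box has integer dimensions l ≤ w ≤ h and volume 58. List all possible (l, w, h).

Iterate l from 1 to ⌊58^(1/3)⌋. For each l dividing 58, iterate w ≥ l with w dividing 58/l, and set h = 58/(l·w).
Triples found (2): (1×1×58), (1×2×29)

(1×1×58), (1×2×29)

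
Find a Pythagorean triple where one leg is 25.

We need the other leg and hypotenuse such that 25² + x² = c².
Take x = 312, c = 313: 25² + 312² = 625 + 97344 = 97969 = 313² ✓
Triple: (25, 312, 313)

(25, 312, 313)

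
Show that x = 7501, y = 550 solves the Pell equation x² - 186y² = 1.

Compute x² = 7501² = 56265001
Compute 186y² = 186·550² = 186·302500 = 56265000
x² - 186y² = 56265001 - 56265000 = 1
Since this equals 1, (7501, 550) is a solution.

Yes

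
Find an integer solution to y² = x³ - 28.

Try small integer x values and check whether x³ - 28 is a perfect square.
x = 8: x³ - 28 = 8³ - 28 = 512 - 28 = 484
Is 484 a perfect square? 22² = 484 ✓
So (x, y) = (8, 22) is a solution.

x = 8, y = 22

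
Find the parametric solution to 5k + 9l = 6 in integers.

Step 1: Compute gcd(5, 9) = 1.
Since 1 divides 6, solutions exist.

Step 2: Find a particular solution using extended Euclidean algorithm.
We get k₀ = 12, l₀ = -6.
Check: 5*12 + 9*-6 = 6 = 6 ✓

Step 3: Write the general solution.
k = 12 + (9/1)t = 12 + 9t
l = -6 - (5/1)t = -6 - 5t
for any integer t.

k = 12 + 9t, l = -6 - 5t for integer t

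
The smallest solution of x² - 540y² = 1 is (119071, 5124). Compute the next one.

Solutions to x² - Dy² = 1 are generated by powers of (x₀ + y₀√D).
The next solution satisfies x₁ + y₁√540 = (x₀ + y₀√540)², giving:
x₁ = x₀² + 540y₀² = 119071² + 540·5124² = 14177903041 + 14177903040 = 28355806081
y₁ = 2x₀y₀ = 2·119071·5124 = 1220239608

Verify: 28355806081² - 540·1220239608² = 804051738503276578561 - 804051738503276578560 = 1 ✓

x = 28355806081, y = 1220239608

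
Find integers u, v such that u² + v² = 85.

We need to find integers u, v > 0 such that u² + v² = 85.
Trying u = 2: v² = 85 - 2² = 85 - 4 = 81
v = 9
Check: 2² + 9² = 4 + 81 = 85 ✓

85 = 2² + 9²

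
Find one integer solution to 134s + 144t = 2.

Step 1: Check solvability.
gcd(134, 144) = 2
Since 2 divides 2, solutions exist.

Step 2: Apply extended Euclidean algorithm to find gcd.
We find integers such that 134*x0 + 144*y0 = 2

Step 3: Scale the particular solution.
Multiply by 2/2 = 1:
s = -29, t = 27

Step 4: Verify.
134*(-29) + 144*(27) = 2 = 2 ✓

s = -29, t = 27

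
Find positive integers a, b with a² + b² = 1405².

We need a² + b² = 1405² = 1974025.
Trying: 53² + 1404² = 2809 + 1971216 = 1974025 ✓

(53, 1404, 1405)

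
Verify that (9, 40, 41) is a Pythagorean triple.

Compute a² + b²:
9² + 40² = 81 + 1600 = 1681
Compute c²:
41² = 1681
Since 1681 = 1681, it is a Pythagorean triple.

Yes, it is a Pythagorean triple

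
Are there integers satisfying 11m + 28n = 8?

Step 1: Compute gcd(11, 28).
gcd(11, 28) = 1

Step 2: Check divisibility.
Does 1 divide 8? 8 = 1 x 8, so yes.

By the theorem on linear Diophantine equations, 11m + 28n = 8 has integer solutions if and only if gcd(11, 28) divides 8. Since 1 | 8, solutions exist.

Yes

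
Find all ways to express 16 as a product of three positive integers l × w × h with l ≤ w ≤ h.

Iterate l from 1 to ⌊16^(1/3)⌋. For each l dividing 16, iterate w ≥ l with w dividing 16/l, and set h = 16/(l·w).
Triples found (4): (1×1×16), (1×2×8), (1×4×4), (2×2×4)

(1×1×16), (1×2×8), (1×4×4), (2×2×4)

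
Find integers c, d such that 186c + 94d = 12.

Step 1: Check solvability.
gcd(186, 94) = 2
Since 2 divides 12, solutions exist.

Step 2: Apply extended Euclidean algorithm to find gcd.
We find integers such that 186*x0 + 94*y0 = 2

Step 3: Scale the particular solution.
Multiply by 12/2 = 6:
c = -6, d = 12

Step 4: Verify.
186*(-6) + 94*(12) = 12 = 12 ✓

c = -6, d = 12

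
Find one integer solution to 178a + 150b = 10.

Step 1: Check solvability.
gcd(178, 150) = 2
Since 2 divides 10, solutions exist.

Step 2: Apply extended Euclidean algorithm to find gcd.
We find integers such that 178*x0 + 150*y0 = 2

Step 3: Scale the particular solution.
Multiply by 10/2 = 5:
a = -80, b = 95

Step 4: Verify.
178*(-80) + 150*(95) = 10 = 10 ✓

a = -80, b = 95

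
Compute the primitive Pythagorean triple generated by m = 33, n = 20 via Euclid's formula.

a = m² - n² = 1089 - 400 = 689
b = 2mn = 2·33·20 = 1320
c = m² + n² = 1089 + 400 = 1489
Verify: 689² + 1320² = 474721 + 1742400 = 2217121 = 1489² ✓

(689, 1320, 1489)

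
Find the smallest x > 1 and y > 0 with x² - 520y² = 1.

We seek the smallest positive integers (x, y) with x² - 520y² = 1, i.e., x² = 520y² + 1.
Try successive y values:
y = 1: x² = 520·1² + 1 = 521, not a perfect square
y = 2: x² = 520·2² + 1 = 2081, not a perfect square
y = 3: x² = 520·3² + 1 = 4681, not a perfect square
... continuing the search (or via continued fractions) ...
y = 285: x² = 520·285² + 1 = 42237001, x = 6499 ✓

Verify: 6499² - 520·285² = 42237001 - 42237000 = 1 ✓

x = 6499, y = 285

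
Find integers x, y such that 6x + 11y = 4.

Step 1: Check solvability.
gcd(6, 11) = 1
Since 1 divides 4, solutions exist.

Step 2: Apply extended Euclidean algorithm to find gcd.
We find integers such that 6*x0 + 11*y0 = 1

Step 3: Scale the particular solution.
Multiply by 4/1 = 4:
x = 8, y = -4

Step 4: Verify.
6*(8) + 11*(-4) = 4 = 4 ✓

x = 8, y = -4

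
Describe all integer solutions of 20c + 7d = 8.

Step 1: Compute gcd(20, 7) = 1.
Since 1 divides 8, solutions exist.

Step 2: Find a particular solution using extended Euclidean algorithm.
We get c₀ = -8, d₀ = 24.
Check: 20*-8 + 7*24 = 8 = 8 ✓

Step 3: Write the general solution.
c = -8 + (7/1)t = -8 + 7t
d = 24 - (20/1)t = 24 - 20t
for any integer t.

c = -8 + 7t, d = 24 - 20t for integer t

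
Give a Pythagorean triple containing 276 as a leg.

We need the other leg and hypotenuse such that 276² + x² = c².
Take x = 1040, c = 1076: 276² + 1040² = 76176 + 1081600 = 1157776 = 1076² ✓
Triple: (276, 1040, 1076)

(276, 1040, 1076)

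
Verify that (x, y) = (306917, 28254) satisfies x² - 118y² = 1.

Compute x² = 306917² = 94198044889
Compute 118y² = 118·28254² = 118·798288516 = 94198044888
x² - 118y² = 94198044889 - 94198044888 = 1
Since this equals 1, (306917, 28254) is a solution.

Yes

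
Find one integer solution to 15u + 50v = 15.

Step 1: Check solvability.
gcd(15, 50) = 5
Since 5 divides 15, solutions exist.

Step 2: Apply extended Euclidean algorithm to find gcd.
We find integers such that 15*x0 + 50*y0 = 5

Step 3: Scale the particular solution.
Multiply by 15/5 = 3:
u = -9, v = 3

Step 4: Verify.
15*(-9) + 50*(3) = 15 = 15 ✓

u = -9, v = 3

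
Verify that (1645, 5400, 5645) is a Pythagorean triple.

Compute a² + b² = 1645² + 5400² = 2706025 + 29160000 = 31866025
Compute c² = 5645² = 31866025
Since 31866025 = 31866025, confirmed.

Yes, it is a Pythagorean triple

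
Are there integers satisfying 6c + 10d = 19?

Step 1: Compute gcd(6, 10).
gcd(6, 10) = 2

Step 2: Check divisibility.
Does 2 divide 19? 19 = 2 x 9 + 1, so no.

By the theorem on linear Diophantine equations, 6c + 10d = 19 has integer solutions if and only if gcd(6, 10) divides 19. Since 2 does not divide 19, no solutions exist.

No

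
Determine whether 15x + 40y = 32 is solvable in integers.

Step 1: Compute gcd(15, 40).
gcd(15, 40) = 5

Step 2: Check divisibility.
Does 5 divide 32? 32 = 5 x 6 + 2, so no.

By the theorem on linear Diophantine equations, 15x + 40y = 32 has integer solutions if and only if gcd(15, 40) divides 32. Since 5 does not divide 32, no solutions exist.

No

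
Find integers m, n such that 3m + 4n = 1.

Step 1: Check solvability.
gcd(3, 4) = 1
Since 1 divides 1, solutions exist.

Step 2: Apply extended Euclidean algorithm to find gcd.
We find integers such that 3*x0 + 4*y0 = 1

Step 3: Scale the particular solution.
Multiply by 1/1 = 1:
m = -1, n = 1

Step 4: Verify.
3*(-1) + 4*(1) = 1 = 1 ✓

m = -1, n = 1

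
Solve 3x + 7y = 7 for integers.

Step 1: Check solvability.
gcd(3, 7) = 1
Since 1 divides 7, solutions exist.

Step 2: Apply extended Euclidean algorithm to find gcd.
We find integers such that 3*x0 + 7*y0 = 1

Step 3: Scale the particular solution.
Multiply by 7/1 = 7:
x = -14, y = 7

Step 4: Verify.
3*(-14) + 7*(7) = 7 = 7 ✓

x = -14, y = 7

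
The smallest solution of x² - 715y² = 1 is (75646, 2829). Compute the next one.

Solutions to x² - Dy² = 1 are generated by powers of (x₀ + y₀√D).
The next solution satisfies x₁ + y₁√715 = (x₀ + y₀√715)², giving:
x₁ = x₀² + 715y₀² = 75646² + 715·2829² = 5722317316 + 5722317315 = 11444634631
y₁ = 2x₀y₀ = 2·75646·2829 = 428005068

Verify: 11444634631² - 715·428005068² = 130979661837084506161 - 130979661837084506160 = 1 ✓

x = 11444634631, y = 428005068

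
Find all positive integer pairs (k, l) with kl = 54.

The positive divisors of 54 are: 1, 2, 3, 6, 9, 18, 27, 54.
Each divisor d gives the pair (d, 54/d):
(1, 54), (2, 27), (3, 18), (6, 9), (9, 6), (18, 3), (27, 2), (54, 1)

(1, 54), (2, 27), (3, 18), (6, 9), (9, 6), (18, 3), (27, 2), (54, 1)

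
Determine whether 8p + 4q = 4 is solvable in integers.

Step 1: Compute gcd(8, 4).
gcd(8, 4) = 4

Step 2: Check divisibility.
Does 4 divide 4? 4 = 4 x 1, so yes.

By the theorem on linear Diophantine equations, 8p + 4q = 4 has integer solutions if and only if gcd(8, 4) divides 4. Since 4 | 4, solutions exist.

Yes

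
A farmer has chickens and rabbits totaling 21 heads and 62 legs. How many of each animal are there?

Let c = chickens, r = rabbits.
Heads: c + r = 21
Legs: 2c + 4r = 62
From the first equation, c = 21 - r. Substitute:
2(21 - r) + 4r = 62
42 + 2r = 62
r = (62 - 42)/2 = 10
c = 21 - 10 = 11

Chickens: 11, Rabbits: 10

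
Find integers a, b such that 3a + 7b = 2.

Step 1: Check solvability.
gcd(3, 7) = 1
Since 1 divides 2, solutions exist.

Step 2: Apply extended Euclidean algorithm to find gcd.
We find integers such that 3*x0 + 7*y0 = 1

Step 3: Scale the particular solution.
Multiply by 2/1 = 2:
a = -4, b = 2

Step 4: Verify.
3*(-4) + 7*(2) = 2 = 2 ✓

a = -4, b = 2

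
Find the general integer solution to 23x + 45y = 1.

Step 1: Compute gcd(23, 45) = 1.
Since 1 divides 1, solutions exist.

Step 2: Find a particular solution using extended Euclidean algorithm.
We get x₀ = 2, y₀ = -1.
Check: 23*2 + 45*-1 = 1 = 1 ✓

Step 3: Write the general solution.
x = 2 + (45/1)t = 2 + 45t
y = -1 - (23/1)t = -1 - 23t
for any integer t.

x = 2 + 45t, y = -1 - 23t for integer t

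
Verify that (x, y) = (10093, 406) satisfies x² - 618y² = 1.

Compute x² = 10093² = 101868649
Compute 618y² = 618·406² = 618·164836 = 101868648
x² - 618y² = 101868649 - 101868648 = 1
Since this equals 1, (10093, 406) is a solution.

Yes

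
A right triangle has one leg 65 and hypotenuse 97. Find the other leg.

b² = c² - a² = 9409 - 4225 = 5184
b = 72

72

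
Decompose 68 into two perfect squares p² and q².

We need to find integers p, q > 0 such that p² + q² = 68.
Trying p = 2: q² = 68 - 2² = 68 - 4 = 64
q = 8
Check: 2² + 8² = 4 + 64 = 68 ✓

68 = 2² + 8²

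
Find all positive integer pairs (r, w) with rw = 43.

The positive divisors of 43 are: 1, 43.
Each divisor d gives the pair (d, 43/d):
(1, 43), (43, 1)

(1, 43), (43, 1)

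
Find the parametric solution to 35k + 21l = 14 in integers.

Step 1: Compute gcd(35, 21) = 7.
Since 7 divides 14, solutions exist.

Step 2: Find a particular solution using extended Euclidean algorithm.
We get k₀ = -2, l₀ = 4.
Check: 35*-2 + 21*4 = 14 = 14 ✓

Step 3: Write the general solution.
k = -2 + (21/7)t = -2 + 3t
l = 4 - (35/7)t = 4 - 5t
for any integer t.

k = -2 + 3t, l = 4 - 5t for integer t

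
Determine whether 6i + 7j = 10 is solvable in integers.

Step 1: Compute gcd(6, 7).
gcd(6, 7) = 1

Step 2: Check divisibility.
Does 1 divide 10? 10 = 1 x 10, so yes.

By the theorem on linear Diophantine equations, 6i + 7j = 10 has integer solutions if and only if gcd(6, 7) divides 10. Since 1 | 10, solutions exist.

Yes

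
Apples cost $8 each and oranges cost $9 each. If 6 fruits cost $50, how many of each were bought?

Let a = apples, o = oranges.
a + o = 6
8a + 9o = 50
Substitute o = 6 - a:
8a + 9(6 - a) = 50
(8 - 9)a = 50 - 54
-1a = -4
a = 4, o = 6 - 4 = 2

Apples: 4, Oranges: 2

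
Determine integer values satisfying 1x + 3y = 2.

Step 1: Check solvability.
gcd(1, 3) = 1
Since 1 divides 2, solutions exist.

Step 2: Apply extended Euclidean algorithm to find gcd.
We find integers such that 1*x0 + 3*y0 = 1

Step 3: Scale the particular solution.
Multiply by 2/1 = 2:
x = 2, y = 0

Step 4: Verify.
1*(2) + 3*(0) = 2 = 2 ✓

x = 2, y = 0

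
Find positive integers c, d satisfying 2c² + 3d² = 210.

Try small values of c and check whether (210 - 2c²)/3 is a perfect square.
c = 9: 2·9² = 162, so 3d² = 210 - 162 = 48, giving d² = 16, d = 4.
Check: 2·9² + 3·4² = 162 + 48 = 210 ✓

c = 9, d = 4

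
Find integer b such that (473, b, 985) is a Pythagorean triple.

b² = c² - a² = 985² - 473² = 970225 - 223729 = 746496
b = sqrt(746496) = 864

864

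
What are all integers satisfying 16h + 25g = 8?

Step 1: Compute gcd(16, 25) = 1.
Since 1 divides 8, solutions exist.

Step 2: Find a particular solution using extended Euclidean algorithm.
We get h₀ = 88, g₀ = -56.
Check: 16*88 + 25*-56 = 8 = 8 ✓

Step 3: Write the general solution.
h = 88 + (25/1)t = 88 + 25t
g = -56 - (16/1)t = -56 - 16t
for any integer t.

h = 88 + 25t, g = -56 - 16t for integer t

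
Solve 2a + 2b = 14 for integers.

Step 1: Check solvability.
gcd(2, 2) = 2
Since 2 divides 14, solutions exist.

Step 2: Apply extended Euclidean algorithm to find gcd.
We find integers such that 2*x0 + 2*y0 = 2

Step 3: Scale the particular solution.
Multiply by 14/2 = 7:
a = 0, b = 7

Step 4: Verify.
2*(0) + 2*(7) = 14 = 14 ✓

a = 0, b = 7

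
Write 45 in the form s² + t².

We need to find integers s, t > 0 such that s² + t² = 45.
Trying s = 3: t² = 45 - 3² = 45 - 9 = 36
t = 6
Check: 3² + 6² = 9 + 36 = 45 ✓

45 = 3² + 6²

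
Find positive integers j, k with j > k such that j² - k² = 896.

Factor: j² - k² = (j+k)(j-k) = 896.
We need two factors of 896 with the same parity.
Use j+k = 448 and j-k = 2 (product 448·2 = 896).
Adding: 2j = 450, so j = 225.
Subtracting: 2k = 446, so k = 223.
Check: 225² - 223² = 50625 - 49729 = 896 ✓

j = 225, k = 223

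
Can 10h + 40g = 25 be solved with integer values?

Step 1: Compute gcd(10, 40).
gcd(10, 40) = 10

Step 2: Check divisibility.
Does 10 divide 25? 25 = 10 x 2 + 5, so no.

By the theorem on linear Diophantine equations, 10h + 40g = 25 has integer solutions if and only if gcd(10, 40) divides 25. Since 10 does not divide 25, no solutions exist.

No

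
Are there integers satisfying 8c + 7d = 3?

Step 1: Compute gcd(8, 7).
gcd(8, 7) = 1

Step 2: Check divisibility.
Does 1 divide 3? 3 = 1 x 3, so yes.

By the theorem on linear Diophantine equations, 8c + 7d = 3 has integer solutions if and only if gcd(8, 7) divides 3. Since 1 | 3, solutions exist.

Yes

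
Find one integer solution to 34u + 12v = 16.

Step 1: Check solvability.
gcd(34, 12) = 2
Since 2 divides 16, solutions exist.

Step 2: Apply extended Euclidean algorithm to find gcd.
We find integers such that 34*x0 + 12*y0 = 2

Step 3: Scale the particular solution.
Multiply by 16/2 = 8:
u = -8, v = 24

Step 4: Verify.
34*(-8) + 12*(24) = 16 = 16 ✓

u = -8, v = 24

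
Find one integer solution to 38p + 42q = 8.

Step 1: Check solvability.
gcd(38, 42) = 2
Since 2 divides 8, solutions exist.

Step 2: Apply extended Euclidean algorithm to find gcd.
We find integers such that 38*x0 + 42*y0 = 2

Step 3: Scale the particular solution.
Multiply by 8/2 = 4:
p = 40, q = -36

Step 4: Verify.
38*(40) + 42*(-36) = 8 = 8 ✓

p = 40, q = -36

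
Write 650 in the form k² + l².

We need to find integers k, l > 0 such that k² + l² = 650.
Trying k = 5: l² = 650 - 5² = 650 - 25 = 625
l = 25
Check: 5² + 25² = 25 + 625 = 650 ✓

650 = 5² + 25²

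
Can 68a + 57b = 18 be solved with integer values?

Step 1: Compute gcd(68, 57).
gcd(68, 57) = 1

Step 2: Check divisibility.
Does 1 divide 18? 18 = 1 x 18, so yes.

By the theorem on linear Diophantine equations, 68a + 57b = 18 has integer solutions if and only if gcd(68, 57) divides 18. Since 1 | 18, solutions exist.

Yes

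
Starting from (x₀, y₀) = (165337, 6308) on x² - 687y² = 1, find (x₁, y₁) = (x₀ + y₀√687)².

Solutions to x² - Dy² = 1 are generated by powers of (x₀ + y₀√D).
The next solution satisfies x₁ + y₁√687 = (x₀ + y₀√687)², giving:
x₁ = x₀² + 687y₀² = 165337² + 687·6308² = 27336323569 + 27336323568 = 54672647137
y₁ = 2x₀y₀ = 2·165337·6308 = 2085891592

Verify: 54672647137² - 687·2085891592² = 2989098344966914296769 - 2989098344966914296768 = 1 ✓

x = 54672647137, y = 2085891592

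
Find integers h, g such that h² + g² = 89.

We need to find integers h, g > 0 such that h² + g² = 89.
Trying h = 5: g² = 89 - 5² = 89 - 25 = 64
g = 8
Check: 5² + 8² = 25 + 64 = 89 ✓

89 = 5² + 8²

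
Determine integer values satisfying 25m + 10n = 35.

Step 1: Check solvability.
gcd(25, 10) = 5
Since 5 divides 35, solutions exist.

Step 2: Apply extended Euclidean algorithm to find gcd.
We find integers such that 25*x0 + 10*y0 = 5

Step 3: Scale the particular solution.
Multiply by 35/5 = 7:
m = 7, n = -14

Step 4: Verify.
25*(7) + 10*(-14) = 35 = 35 ✓

m = 7, n = -14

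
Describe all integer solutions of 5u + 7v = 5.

Step 1: Compute gcd(5, 7) = 1.
Since 1 divides 5, solutions exist.

Step 2: Find a particular solution using extended Euclidean algorithm.
We get u₀ = 15, v₀ = -10.
Check: 5*15 + 7*-10 = 5 = 5 ✓

Step 3: Write the general solution.
u = 15 + (7/1)t = 15 + 7t
v = -10 - (5/1)t = -10 - 5t
for any integer t.

u = 15 + 7t, v = -10 - 5t for integer t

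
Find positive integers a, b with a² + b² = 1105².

We need a² + b² = 1105² = 1221025.
Trying: 47² + 1104² = 2209 + 1218816 = 1221025 ✓

(47, 1104, 1105)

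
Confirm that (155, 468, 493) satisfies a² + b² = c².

Compute a² + b² = 155² + 468² = 24025 + 219024 = 243049
Compute c² = 493² = 243049
Since 243049 = 243049, confirmed.

Yes, it is a Pythagorean triple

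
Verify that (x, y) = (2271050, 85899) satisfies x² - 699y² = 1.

Compute x² = 2271050² = 5157668102500
Compute 699y² = 699·85899² = 699·7378638201 = 5157668102499
x² - 699y² = 5157668102500 - 5157668102499 = 1
Since this equals 1, (2271050, 85899) is a solution.

Yes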